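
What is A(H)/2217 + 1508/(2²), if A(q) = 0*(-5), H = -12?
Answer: 377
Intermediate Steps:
A(q) = 0
A(H)/2217 + 1508/(2²) = 0/2217 + 1508/(2²) = 0*(1/2217) + 1508/4 = 0 + 1508*(¼) = 0 + 377 = 377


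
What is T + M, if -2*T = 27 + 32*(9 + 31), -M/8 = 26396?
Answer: -423643/2 ≈ -2.1182e+5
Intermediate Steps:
M = -211168 (M = -8*26396 = -211168)
T = -1307/2 (T = -(27 + 32*(9 + 31))/2 = -(27 + 32*40)/2 = -(27 + 1280)/2 = -1/2*1307 = -1307/2 ≈ -653.50)
T + M = -1307/2 - 211168 = -423643/2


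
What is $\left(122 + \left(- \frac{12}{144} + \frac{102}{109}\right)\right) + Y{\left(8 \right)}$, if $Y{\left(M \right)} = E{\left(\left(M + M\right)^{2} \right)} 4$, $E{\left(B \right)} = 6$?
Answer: $\frac{192083}{1308} \approx 146.85$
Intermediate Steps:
$Y{\left(M \right)} = 24$ ($Y{\left(M \right)} = 6 \cdot 4 = 24$)
$\left(122 + \left(- \frac{12}{144} + \frac{102}{109}\right)\right) + Y{\left(8 \right)} = \left(122 + \left(- \frac{12}{144} + \frac{102}{109}\right)\right) + 24 = \left(122 + \left(\left(-12\right) \frac{1}{144} + 102 \cdot \frac{1}{109}\right)\right) + 24 = \left(122 + \left(- \frac{1}{12} + \frac{102}{109}\right)\right) + 24 = \left(122 + \frac{1115}{1308}\right) + 24 = \frac{160691}{1308} + 24 = \frac{192083}{1308}$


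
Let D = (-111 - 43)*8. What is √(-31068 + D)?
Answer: 10*I*√323 ≈ 179.72*I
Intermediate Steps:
D = -1232 (D = -154*8 = -1232)
√(-31068 + D) = √(-31068 - 1232) = √(-32300) = 10*I*√323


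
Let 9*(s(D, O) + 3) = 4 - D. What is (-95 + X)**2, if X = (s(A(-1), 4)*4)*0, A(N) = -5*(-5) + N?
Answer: 9025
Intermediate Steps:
A(N) = 25 + N
s(D, O) = -23/9 - D/9 (s(D, O) = -3 + (4 - D)/9 = -3 + (4/9 - D/9) = -23/9 - D/9)
X = 0 (X = ((-23/9 - (25 - 1)/9)*4)*0 = ((-23/9 - 1/9*24)*4)*0 = ((-23/9 - 8/3)*4)*0 = -47/9*4*0 = -188/9*0 = 0)
(-95 + X)**2 = (-95 + 0)**2 = (-95)**2 = 9025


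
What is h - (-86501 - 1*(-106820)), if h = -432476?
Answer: -452795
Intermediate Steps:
h - (-86501 - 1*(-106820)) = -432476 - (-86501 - 1*(-106820)) = -432476 - (-86501 + 106820) = -432476 - 1*20319 = -432476 - 20319 = -452795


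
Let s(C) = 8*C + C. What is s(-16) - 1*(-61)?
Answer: -83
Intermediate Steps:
s(C) = 9*C
s(-16) - 1*(-61) = 9*(-16) - 1*(-61) = -144 + 61 = -83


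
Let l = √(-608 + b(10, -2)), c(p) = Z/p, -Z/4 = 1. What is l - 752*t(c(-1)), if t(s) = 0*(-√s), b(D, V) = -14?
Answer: I*√622 ≈ 24.94*I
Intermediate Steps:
Z = -4 (Z = -4*1 = -4)
c(p) = -4/p
t(s) = 0
l = I*√622 (l = √(-608 - 14) = √(-622) = I*√622 ≈ 24.94*I)
l - 752*t(c(-1)) = I*√622 - 752*0 = I*√622 + 0 = I*√622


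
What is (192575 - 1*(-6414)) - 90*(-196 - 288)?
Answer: 242549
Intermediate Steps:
(192575 - 1*(-6414)) - 90*(-196 - 288) = (192575 + 6414) - 90*(-484) = 198989 + 43560 = 242549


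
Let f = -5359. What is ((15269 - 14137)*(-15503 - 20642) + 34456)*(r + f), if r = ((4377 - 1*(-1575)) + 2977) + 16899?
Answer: -836807189796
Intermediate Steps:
r = 25828 (r = ((4377 + 1575) + 2977) + 16899 = (5952 + 2977) + 16899 = 8929 + 16899 = 25828)
((15269 - 14137)*(-15503 - 20642) + 34456)*(r + f) = ((15269 - 14137)*(-15503 - 20642) + 34456)*(25828 - 5359) = (1132*(-36145) + 34456)*20469 = (-40916140 + 34456)*20469 = -40881684*20469 = -836807189796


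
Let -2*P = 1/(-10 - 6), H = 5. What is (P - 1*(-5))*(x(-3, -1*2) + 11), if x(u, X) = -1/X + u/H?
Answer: 17549/320 ≈ 54.841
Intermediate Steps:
P = 1/32 (P = -1/(2*(-10 - 6)) = -1/2/(-16) = -1/2*(-1/16) = 1/32 ≈ 0.031250)
x(u, X) = -1/X + u/5
(P - 1*(-5))*(x(-3, -1*2) + 11) = (1/32 - 1*(-5))*((-1/((-1*2)) + (1/5)*(-3)) + 11) = (1/32 + 5)*((-1/(-2) - 3/5) + 11) = 161*((-1*(-1/2) - 3/5) + 11)/32 = 161*((1/2 - 3/5) + 11)/32 = 161*(-1/10 + 11)/32 = (161/32)*(109/10) = 17549/320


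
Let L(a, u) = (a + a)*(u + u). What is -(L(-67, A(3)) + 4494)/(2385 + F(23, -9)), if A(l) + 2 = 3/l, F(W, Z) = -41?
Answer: -2381/1172 ≈ -2.0316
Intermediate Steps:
A(l) = -2 + 3/l
L(a, u) = 4*a*u (L(a, u) = (2*a)*(2*u) = 4*a*u)
-(L(-67, A(3)) + 4494)/(2385 + F(23, -9)) = -(4*(-67)*(-2 + 3/3) + 4494)/(2385 - 41) = -(4*(-67)*(-2 + 3*(⅓)) + 4494)/2344 = -(4*(-67)*(-2 + 1) + 4494)/2344 = -(4*(-67)*(-1) + 4494)/2344 = -(268 + 4494)/2344 = -4762/2344 = -1*2381/1172 = -2381/1172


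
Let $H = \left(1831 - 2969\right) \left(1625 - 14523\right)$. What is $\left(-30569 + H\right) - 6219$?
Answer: $14641136$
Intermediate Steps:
$H = 14677924$ ($H = \left(-1138\right) \left(-12898\right) = 14677924$)
$\left(-30569 + H\right) - 6219 = \left(-30569 + 14677924\right) - 6219 = 14647355 - 6219 = 14641136$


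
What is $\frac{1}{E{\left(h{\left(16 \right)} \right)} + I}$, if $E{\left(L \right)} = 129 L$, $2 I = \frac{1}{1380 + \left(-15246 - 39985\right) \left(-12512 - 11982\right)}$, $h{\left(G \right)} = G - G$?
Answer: $2705658988$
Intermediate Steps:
$h{\left(G \right)} = 0$
$I = \frac{1}{2705658988}$ ($I = \frac{1}{2 \left(1380 + \left(-15246 - 39985\right) \left(-12512 - 11982\right)\right)} = \frac{1}{2 \left(1380 - -1352828114\right)} = \frac{1}{2 \left(1380 + 1352828114\right)} = \frac{1}{2 \cdot 1352829494} = \frac{1}{2} \cdot \frac{1}{1352829494} = \frac{1}{2705658988} \approx 3.696 \cdot 10^{-10}$)
$\frac{1}{E{\left(h{\left(16 \right)} \right)} + I} = \frac{1}{129 \cdot 0 + \frac{1}{2705658988}} = \frac{1}{0 + \frac{1}{2705658988}} = \frac{1}{\frac{1}{2705658988}} = 2705658988$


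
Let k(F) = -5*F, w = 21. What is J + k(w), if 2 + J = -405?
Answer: -512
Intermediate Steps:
J = -407 (J = -2 - 405 = -407)
J + k(w) = -407 - 5*21 = -407 - 105 = -512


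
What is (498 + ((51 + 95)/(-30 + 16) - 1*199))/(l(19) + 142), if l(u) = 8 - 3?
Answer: 2020/1029 ≈ 1.9631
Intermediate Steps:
l(u) = 5
(498 + ((51 + 95)/(-30 + 16) - 1*199))/(l(19) + 142) = (498 + ((51 + 95)/(-30 + 16) - 1*199))/(5 + 142) = (498 + (146/(-14) - 199))/147 = (498 + (146*(-1/14) - 199))*(1/147) = (498 + (-73/7 - 199))*(1/147) = (498 - 1466/7)*(1/147) = (2020/7)*(1/147) = 2020/1029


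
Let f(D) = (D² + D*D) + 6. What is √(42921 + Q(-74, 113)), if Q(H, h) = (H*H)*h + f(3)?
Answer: √661733 ≈ 813.47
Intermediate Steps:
f(D) = 6 + 2*D² (f(D) = (D² + D²) + 6 = 2*D² + 6 = 6 + 2*D²)
Q(H, h) = 24 + h*H² (Q(H, h) = (H*H)*h + (6 + 2*3²) = H²*h + (6 + 2*9) = h*H² + (6 + 18) = h*H² + 24 = 24 + h*H²)
√(42921 + Q(-74, 113)) = √(42921 + (24 + 113*(-74)²)) = √(42921 + (24 + 113*5476)) = √(42921 + (24 + 618788)) = √(42921 + 618812) = √661733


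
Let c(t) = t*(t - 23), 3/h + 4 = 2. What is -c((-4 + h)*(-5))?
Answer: -495/4 ≈ -123.75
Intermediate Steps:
h = -3/2 (h = 3/(-4 + 2) = 3/(-2) = 3*(-½) = -3/2 ≈ -1.5000)
c(t) = t*(-23 + t)
-c((-4 + h)*(-5)) = -(-4 - 3/2)*(-5)*(-23 + (-4 - 3/2)*(-5)) = -(-11/2*(-5))*(-23 - 11/2*(-5)) = -55*(-23 + 55/2)/2 = -55*9/(2*2) = -1*495/4 = -495/4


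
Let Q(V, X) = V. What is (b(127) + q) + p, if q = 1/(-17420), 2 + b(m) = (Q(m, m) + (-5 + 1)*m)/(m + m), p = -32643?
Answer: -568702031/17420 ≈ -32647.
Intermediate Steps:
b(m) = -7/2 (b(m) = -2 + (m + (-5 + 1)*m)/(m + m) = -2 + (m - 4*m)/((2*m)) = -2 + (-3*m)*(1/(2*m)) = -2 - 3/2 = -7/2)
q = -1/17420 ≈ -5.7405e-5
(b(127) + q) + p = (-7/2 - 1/17420) - 32643 = -60971/17420 - 32643 = -568702031/17420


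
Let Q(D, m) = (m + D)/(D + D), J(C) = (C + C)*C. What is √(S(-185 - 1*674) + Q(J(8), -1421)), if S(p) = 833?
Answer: √211955/16 ≈ 28.774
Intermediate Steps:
J(C) = 2*C² (J(C) = (2*C)*C = 2*C²)
Q(D, m) = (D + m)/(2*D) (Q(D, m) = (D + m)/((2*D)) = (D + m)*(1/(2*D)) = (D + m)/(2*D))
√(S(-185 - 1*674) + Q(J(8), -1421)) = √(833 + (2*8² - 1421)/(2*((2*8²)))) = √(833 + (2*64 - 1421)/(2*((2*64)))) = √(833 + (½)*(128 - 1421)/128) = √(833 + (½)*(1/128)*(-1293)) = √(833 - 1293/256) = √(211955/256) = √211955/16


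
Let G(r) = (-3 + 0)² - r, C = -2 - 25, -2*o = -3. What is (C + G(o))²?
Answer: 1521/4 ≈ 380.25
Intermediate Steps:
o = 3/2 (o = -½*(-3) = 3/2 ≈ 1.5000)
C = -27
G(r) = 9 - r (G(r) = (-3)² - r = 9 - r)
(C + G(o))² = (-27 + (9 - 1*3/2))² = (-27 + (9 - 3/2))² = (-27 + 15/2)² = (-39/2)² = 1521/4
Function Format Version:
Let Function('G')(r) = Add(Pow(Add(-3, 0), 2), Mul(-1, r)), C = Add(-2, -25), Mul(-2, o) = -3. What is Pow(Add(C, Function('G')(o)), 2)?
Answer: Rational(1521, 4) ≈ 380.25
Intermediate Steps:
o = Rational(3, 2) (o = Mul(Rational(-1, 2), -3) = Rational(3, 2) ≈ 1.5000)
C = -27
Function('G')(r) = Add(9, Mul(-1, r)) (Function('G')(r) = Add(Pow(-3, 2), Mul(-1, r)) = Add(9, Mul(-1, r)))
Pow(Add(C, Function('G')(o)), 2) = Pow(Add(-27, Add(9, Mul(-1, Rational(3, 2)))), 2) = Pow(Add(-27, Add(9, Rational(-3, 2))), 2) = Pow(Add(-27, Rational(15, 2)), 2) = Pow(Rational(-39, 2), 2) = Rational(1521, 4)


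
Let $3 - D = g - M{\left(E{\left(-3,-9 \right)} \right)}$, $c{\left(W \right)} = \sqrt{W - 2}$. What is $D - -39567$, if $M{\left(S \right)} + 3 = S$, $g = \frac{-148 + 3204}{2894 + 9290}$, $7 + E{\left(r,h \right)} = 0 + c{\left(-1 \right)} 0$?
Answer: $\frac{60249498}{1523} \approx 39560.0$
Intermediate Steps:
$c{\left(W \right)} = \sqrt{-2 + W}$
$E{\left(r,h \right)} = -7$ ($E{\left(r,h \right)} = -7 + \left(0 + \sqrt{-2 - 1} \cdot 0\right) = -7 + \left(0 + \sqrt{-3} \cdot 0\right) = -7 + \left(0 + i \sqrt{3} \cdot 0\right) = -7 + \left(0 + 0\right) = -7 + 0 = -7$)
$g = \frac{382}{1523}$ ($g = \frac{3056}{12184} = 3056 \cdot \frac{1}{12184} = \frac{382}{1523} \approx 0.25082$)
$M{\left(S \right)} = -3 + S$
$D = - \frac{11043}{1523}$ ($D = 3 - \left(\frac{382}{1523} - \left(-3 - 7\right)\right) = 3 - \left(\frac{382}{1523} - -10\right) = 3 - \left(\frac{382}{1523} + 10\right) = 3 - \frac{15612}{1523} = - \frac{11043}{1523} \approx -7.2508$)
$D - -39567 = - \frac{11043}{1523} - -39567 = - \frac{11043}{1523} + 39567 = \frac{60249498}{1523}$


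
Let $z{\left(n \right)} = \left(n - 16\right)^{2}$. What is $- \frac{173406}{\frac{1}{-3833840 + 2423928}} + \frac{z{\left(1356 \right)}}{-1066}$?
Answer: $\frac{130311676847176}{533} \approx 2.4449 \cdot 10^{11}$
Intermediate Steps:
$z{\left(n \right)} = \left(-16 + n\right)^{2}$
$- \frac{173406}{\frac{1}{-3833840 + 2423928}} + \frac{z{\left(1356 \right)}}{-1066} = - \frac{173406}{\frac{1}{-3833840 + 2423928}} + \frac{\left(-16 + 1356\right)^{2}}{-1066} = - \frac{173406}{\frac{1}{-1409912}} + 1340^{2} \left(- \frac{1}{1066}\right) = - \frac{173406}{- \frac{1}{1409912}} + 1795600 \left(- \frac{1}{1066}\right) = \left(-173406\right) \left(-1409912\right) - \frac{897800}{533} = 244487200272 - \frac{897800}{533} = \frac{130311676847176}{533}$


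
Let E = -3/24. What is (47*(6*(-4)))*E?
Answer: 141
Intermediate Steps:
E = -1/8 (E = -3*1/24 = -1/8 ≈ -0.12500)
(47*(6*(-4)))*E = (47*(6*(-4)))*(-1/8) = (47*(-24))*(-1/8) = -1128*(-1/8) = 141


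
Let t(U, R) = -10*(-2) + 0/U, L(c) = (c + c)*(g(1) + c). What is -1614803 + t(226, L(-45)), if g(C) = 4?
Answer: -1614783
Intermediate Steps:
L(c) = 2*c*(4 + c) (L(c) = (c + c)*(4 + c) = (2*c)*(4 + c) = 2*c*(4 + c))
t(U, R) = 20 (t(U, R) = 20 + 0 = 20)
-1614803 + t(226, L(-45)) = -1614803 + 20 = -1614783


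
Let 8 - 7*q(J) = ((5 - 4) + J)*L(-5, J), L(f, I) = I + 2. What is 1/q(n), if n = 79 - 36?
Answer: -7/1972 ≈ -0.0035497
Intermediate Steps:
L(f, I) = 2 + I
n = 43
q(J) = 8/7 - (1 + J)*(2 + J)/7 (q(J) = 8/7 - ((5 - 4) + J)*(2 + J)/7 = 8/7 - (1 + J)*(2 + J)/7)
1/q(n) = 1/(6/7 - ⅐*43 - ⅐*43*(2 + 43)) = 1/(6/7 - 43/7 - ⅐*43*45) = 1/(6/7 - 43/7 - 1935/7) = 1/(-1972/7) = -7/1972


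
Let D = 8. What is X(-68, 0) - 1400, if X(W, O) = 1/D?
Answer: -11199/8 ≈ -1399.9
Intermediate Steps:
X(W, O) = 1/8
X(-68, 0) - 1400 = 1/8 - 1400 = -11199/8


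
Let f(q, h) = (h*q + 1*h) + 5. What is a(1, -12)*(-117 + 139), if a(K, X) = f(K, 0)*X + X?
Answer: -1584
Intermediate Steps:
f(q, h) = 5 + h + h*q (f(q, h) = (h*q + h) + 5 = (h + h*q) + 5 = 5 + h + h*q)
a(K, X) = 6*X (a(K, X) = (5 + 0 + 0*K)*X + X = (5 + 0 + 0)*X + X = 5*X + X = 6*X)
a(1, -12)*(-117 + 139) = (6*(-12))*(-117 + 139) = -72*22 = -1584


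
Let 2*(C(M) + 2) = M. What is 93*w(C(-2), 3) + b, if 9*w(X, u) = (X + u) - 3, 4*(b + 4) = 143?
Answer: 3/4 ≈ 0.75000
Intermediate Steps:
b = 127/4 (b = -4 + (1/4)*143 = -4 + 143/4 = 127/4 ≈ 31.750)
C(M) = -2 + M/2
w(X, u) = -1/3 + X/9 + u/9 (w(X, u) = ((X + u) - 3)/9 = (-3 + X + u)/9 = -1/3 + X/9 + u/9)
93*w(C(-2), 3) + b = 93*(-1/3 + (-2 + (1/2)*(-2))/9 + (1/9)*3) + 127/4 = 93*(-1/3 + (-2 - 1)/9 + 1/3) + 127/4 = 93*(-1/3 + (1/9)*(-3) + 1/3) + 127/4 = 93*(-1/3 - 1/3 + 1/3) + 127/4 = 93*(-1/3) + 127/4 = -31 + 127/4 = 3/4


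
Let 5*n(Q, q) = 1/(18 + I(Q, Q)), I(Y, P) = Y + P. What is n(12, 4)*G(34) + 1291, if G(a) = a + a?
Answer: 135589/105 ≈ 1291.3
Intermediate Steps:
G(a) = 2*a
I(Y, P) = P + Y
n(Q, q) = 1/(5*(18 + 2*Q)) (n(Q, q) = 1/(5*(18 + (Q + Q))) = 1/(5*(18 + 2*Q)))
n(12, 4)*G(34) + 1291 = (1/(10*(9 + 12)))*(2*34) + 1291 = ((⅒)/21)*68 + 1291 = ((⅒)*(1/21))*68 + 1291 = (1/210)*68 + 1291 = 34/105 + 1291 = 135589/105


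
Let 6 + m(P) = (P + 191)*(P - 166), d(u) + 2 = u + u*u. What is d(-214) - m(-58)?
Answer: 75378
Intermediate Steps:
d(u) = -2 + u + u² (d(u) = -2 + (u + u*u) = -2 + (u + u²) = -2 + u + u²)
m(P) = -6 + (-166 + P)*(191 + P) (m(P) = -6 + (P + 191)*(P - 166) = -6 + (191 + P)*(-166 + P) = -6 + (-166 + P)*(191 + P))
d(-214) - m(-58) = (-2 - 214 + (-214)²) - (-31712 + (-58)² + 25*(-58)) = (-2 - 214 + 45796) - (-31712 + 3364 - 1450) = 45580 - 1*(-29798) = 45580 + 29798 = 75378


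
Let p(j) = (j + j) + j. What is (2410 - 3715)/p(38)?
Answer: -435/38 ≈ -11.447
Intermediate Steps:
p(j) = 3*j (p(j) = 2*j + j = 3*j)
(2410 - 3715)/p(38) = (2410 - 3715)/((3*38)) = -1305/114 = -1305*1/114 = -435/38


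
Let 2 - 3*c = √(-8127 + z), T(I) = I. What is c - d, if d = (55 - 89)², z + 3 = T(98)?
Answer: -3466/3 - 4*I*√502/3 ≈ -1155.3 - 29.874*I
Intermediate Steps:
z = 95 (z = -3 + 98 = 95)
c = ⅔ - 4*I*√502/3 (c = ⅔ - √(-8127 + 95)/3 = ⅔ - 4*I*√502/3 ≈ 0.66667 - 29.874*I)
d = 1156 (d = (-34)² = 1156)
c - d = (⅔ - 4*I*√502/3) - 1*1156 = (⅔ - 4*I*√502/3) - 1156 = -3466/3 - 4*I*√502/3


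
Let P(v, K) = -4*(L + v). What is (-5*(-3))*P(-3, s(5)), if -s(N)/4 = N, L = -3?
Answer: 360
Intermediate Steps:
s(N) = -4*N
P(v, K) = 12 - 4*v (P(v, K) = -4*(-3 + v) = 12 - 4*v)
(-5*(-3))*P(-3, s(5)) = (-5*(-3))*(12 - 4*(-3)) = 15*(12 + 12) = 15*24 = 360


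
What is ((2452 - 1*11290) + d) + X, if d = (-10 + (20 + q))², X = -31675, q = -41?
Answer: -39552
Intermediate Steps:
d = 961 (d = (-10 + (20 - 41))² = (-10 - 21)² = (-31)² = 961)
((2452 - 1*11290) + d) + X = ((2452 - 1*11290) + 961) - 31675 = ((2452 - 11290) + 961) - 31675 = (-8838 + 961) - 31675 = -7877 - 31675 = -39552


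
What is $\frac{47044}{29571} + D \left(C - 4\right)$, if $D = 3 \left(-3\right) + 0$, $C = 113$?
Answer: $- \frac{28962107}{29571} \approx -979.41$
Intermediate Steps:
$D = -9$ ($D = -9 + 0 = -9$)
$\frac{47044}{29571} + D \left(C - 4\right) = \frac{47044}{29571} - 9 \left(113 - 4\right) = 47044 \cdot \frac{1}{29571} - 981 = \frac{47044}{29571} - 981 = - \frac{28962107}{29571}$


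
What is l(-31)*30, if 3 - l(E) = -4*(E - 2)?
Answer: -3870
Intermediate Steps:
l(E) = -5 + 4*E (l(E) = 3 - (-4)*(E - 2) = 3 - (-4)*(-2 + E) = 3 - (8 - 4*E) = 3 + (-8 + 4*E) = -5 + 4*E)
l(-31)*30 = (-5 + 4*(-31))*30 = (-5 - 124)*30 = -129*30 = -3870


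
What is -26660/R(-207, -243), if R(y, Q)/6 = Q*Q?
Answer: -13330/177147 ≈ -0.075248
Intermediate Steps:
R(y, Q) = 6*Q² (R(y, Q) = 6*(Q*Q) = 6*Q²)
-26660/R(-207, -243) = -26660/(6*(-243)²) = -26660/(6*59049) = -26660/354294 = -26660*1/354294 = -13330/177147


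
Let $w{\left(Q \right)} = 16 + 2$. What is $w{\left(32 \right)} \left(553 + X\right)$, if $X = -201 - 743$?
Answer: $-7038$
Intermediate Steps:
$w{\left(Q \right)} = 18$
$X = -944$ ($X = -201 - 743 = -944$)
$w{\left(32 \right)} \left(553 + X\right) = 18 \left(553 - 944\right) = 18 \left(-391\right) = -7038$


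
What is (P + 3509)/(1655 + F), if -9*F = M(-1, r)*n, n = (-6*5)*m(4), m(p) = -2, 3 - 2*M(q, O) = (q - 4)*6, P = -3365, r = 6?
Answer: 48/515 ≈ 0.093204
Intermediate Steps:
M(q, O) = 27/2 - 3*q (M(q, O) = 3/2 - (q - 4)*6/2 = 3/2 - (-4 + q)*6/2 = 3/2 - (-24 + 6*q)/2 = 3/2 + (12 - 3*q) = 27/2 - 3*q)
n = 60 (n = -6*5*(-2) = -30*(-2) = 60)
F = -110 (F = -(27/2 - 3*(-1))*60/9 = -(27/2 + 3)*60/9 = -11*60/6 = -⅑*990 = -110)
(P + 3509)/(1655 + F) = (-3365 + 3509)/(1655 - 110) = 144/1545 = 144*(1/1545) = 48/515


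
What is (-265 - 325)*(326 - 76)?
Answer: -147500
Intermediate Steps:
(-265 - 325)*(326 - 76) = -590*250 = -147500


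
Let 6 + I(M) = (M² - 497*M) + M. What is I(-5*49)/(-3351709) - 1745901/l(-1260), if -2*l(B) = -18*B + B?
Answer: 649978645791/3988533710 ≈ 162.96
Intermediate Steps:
I(M) = -6 + M² - 496*M (I(M) = -6 + ((M² - 497*M) + M) = -6 + (M² - 496*M) = -6 + M² - 496*M)
l(B) = 17*B/2 (l(B) = -(-18*B + B)/2 = -(-17)*B/2 = 17*B/2)
I(-5*49)/(-3351709) - 1745901/l(-1260) = (-6 + (-5*49)² - (-2480)*49)/(-3351709) - 1745901/((17/2)*(-1260)) = (-6 + (-245)² - 496*(-245))*(-1/3351709) - 1745901/(-10710) = (-6 + 60025 + 121520)*(-1/3351709) - 1745901*(-1/10710) = 181539*(-1/3351709) + 193989/1190 = -181539/3351709 + 193989/1190 = 649978645791/3988533710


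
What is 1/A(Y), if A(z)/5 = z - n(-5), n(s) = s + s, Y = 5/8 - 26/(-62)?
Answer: 248/13695 ≈ 0.018109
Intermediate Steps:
Y = 259/248 (Y = 5*(⅛) - 26*(-1/62) = 5/8 + 13/31 = 259/248 ≈ 1.0444)
n(s) = 2*s
A(z) = 50 + 5*z (A(z) = 5*(z - 2*(-5)) = 5*(z - 1*(-10)) = 5*(z + 10) = 5*(10 + z) = 50 + 5*z)
1/A(Y) = 1/(50 + 5*(259/248)) = 1/(50 + 1295/248) = 1/(13695/248) = 248/13695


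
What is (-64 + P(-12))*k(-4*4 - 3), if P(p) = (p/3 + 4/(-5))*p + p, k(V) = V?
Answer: 1748/5 ≈ 349.60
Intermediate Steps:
P(p) = p + p*(-4/5 + p/3) (P(p) = (p*(1/3) + 4*(-1/5))*p + p = (p/3 - 4/5)*p + p = (-4/5 + p/3)*p + p = p*(-4/5 + p/3) + p = p + p*(-4/5 + p/3))
(-64 + P(-12))*k(-4*4 - 3) = (-64 + (1/15)*(-12)*(3 + 5*(-12)))*(-4*4 - 3) = (-64 + (1/15)*(-12)*(3 - 60))*(-16 - 3) = (-64 + (1/15)*(-12)*(-57))*(-19) = (-64 + 228/5)*(-19) = -92/5*(-19) = 1748/5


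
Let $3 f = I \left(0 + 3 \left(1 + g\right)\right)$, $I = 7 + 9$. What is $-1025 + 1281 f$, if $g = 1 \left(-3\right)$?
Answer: $-42017$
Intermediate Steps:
$g = -3$
$I = 16$
$f = -32$ ($f = \frac{16 \left(0 + 3 \left(1 - 3\right)\right)}{3} = \frac{16 \left(0 + 3 \left(-2\right)\right)}{3} = \frac{16 \left(0 - 6\right)}{3} = \frac{16 \left(-6\right)}{3} = \frac{1}{3} \left(-96\right) = -32$)
$-1025 + 1281 f = -1025 + 1281 \left(-32\right) = -1025 - 40992 = -42017$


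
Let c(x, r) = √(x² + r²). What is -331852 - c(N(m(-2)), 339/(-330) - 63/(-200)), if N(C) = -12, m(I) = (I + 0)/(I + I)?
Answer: -331852 - √699415489/2200 ≈ -3.3186e+5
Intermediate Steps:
m(I) = ½ (m(I) = I/((2*I)) = I*(1/(2*I)) = ½)
c(x, r) = √(r² + x²)
-331852 - c(N(m(-2)), 339/(-330) - 63/(-200)) = -331852 - √((339/(-330) - 63/(-200))² + (-12)²) = -331852 - √((339*(-1/330) - 63*(-1/200))² + 144) = -331852 - √((-113/110 + 63/200)² + 144) = -331852 - √((-1567/2200)² + 144) = -331852 - √(2455489/4840000 + 144) = -331852 - √(699415489/4840000) = -331852 - √699415489/2200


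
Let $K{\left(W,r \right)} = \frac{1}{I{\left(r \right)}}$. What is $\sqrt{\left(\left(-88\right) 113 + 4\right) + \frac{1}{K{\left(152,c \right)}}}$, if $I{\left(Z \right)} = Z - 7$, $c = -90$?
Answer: $i \sqrt{10037} \approx 100.18 i$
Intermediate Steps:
$I{\left(Z \right)} = -7 + Z$
$K{\left(W,r \right)} = \frac{1}{-7 + r}$
$\sqrt{\left(\left(-88\right) 113 + 4\right) + \frac{1}{K{\left(152,c \right)}}} = \sqrt{\left(\left(-88\right) 113 + 4\right) + \frac{1}{\frac{1}{-7 - 90}}} = \sqrt{\left(-9944 + 4\right) + \frac{1}{\frac{1}{-97}}} = \sqrt{-9940 + \frac{1}{- \frac{1}{97}}} = \sqrt{-9940 - 97} = \sqrt{-10037} = i \sqrt{10037}$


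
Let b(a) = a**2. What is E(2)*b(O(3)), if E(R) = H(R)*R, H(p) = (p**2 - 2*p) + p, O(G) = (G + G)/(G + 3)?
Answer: 4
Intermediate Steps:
O(G) = 2*G/(3 + G) (O(G) = (2*G)/(3 + G) = 2*G/(3 + G))
H(p) = p**2 - p
E(R) = R**2*(-1 + R) (E(R) = (R*(-1 + R))*R = R**2*(-1 + R))
E(2)*b(O(3)) = (2**2*(-1 + 2))*(2*3/(3 + 3))**2 = (4*1)*(2*3/6)**2 = 4*(2*3*(1/6))**2 = 4*1**2 = 4*1 = 4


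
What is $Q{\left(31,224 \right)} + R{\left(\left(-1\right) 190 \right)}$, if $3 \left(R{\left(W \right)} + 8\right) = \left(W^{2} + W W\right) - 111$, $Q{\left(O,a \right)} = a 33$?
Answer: $\frac{94241}{3} \approx 31414.0$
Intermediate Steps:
$Q{\left(O,a \right)} = 33 a$
$R{\left(W \right)} = -45 + \frac{2 W^{2}}{3}$ ($R{\left(W \right)} = -8 + \frac{\left(W^{2} + W W\right) - 111}{3} = -8 + \frac{\left(W^{2} + W^{2}\right) - 111}{3} = -8 + \frac{2 W^{2} - 111}{3} = -8 + \frac{-111 + 2 W^{2}}{3} = -8 + \left(-37 + \frac{2 W^{2}}{3}\right) = -45 + \frac{2 W^{2}}{3}$)
$Q{\left(31,224 \right)} + R{\left(\left(-1\right) 190 \right)} = 33 \cdot 224 - \left(45 - \frac{2 \left(\left(-1\right) 190\right)^{2}}{3}\right) = 7392 - \left(45 - \frac{2 \left(-190\right)^{2}}{3}\right) = 7392 + \left(-45 + \frac{2}{3} \cdot 36100\right) = 7392 + \left(-45 + \frac{72200}{3}\right) = 7392 + \frac{72065}{3} = \frac{94241}{3}$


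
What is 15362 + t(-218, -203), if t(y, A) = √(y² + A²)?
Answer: 15362 + √88733 ≈ 15660.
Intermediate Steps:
t(y, A) = √(A² + y²)
15362 + t(-218, -203) = 15362 + √((-203)² + (-218)²) = 15362 + √(41209 + 47524) = 15362 + √88733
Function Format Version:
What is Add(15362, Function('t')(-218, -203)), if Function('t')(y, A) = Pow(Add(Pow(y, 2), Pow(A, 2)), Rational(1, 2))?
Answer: Add(15362, Pow(88733, Rational(1, 2))) ≈ 15660.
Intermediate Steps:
Function('t')(y, A) = Pow(Add(Pow(A, 2), Pow(y, 2)), Rational(1, 2))
Add(15362, Function('t')(-218, -203)) = Add(15362, Pow(Add(Pow(-203, 2), Pow(-218, 2)), Rational(1, 2))) = Add(15362, Pow(Add(41209, 47524), Rational(1, 2))) = Add(15362, Pow(88733, Rational(1, 2)))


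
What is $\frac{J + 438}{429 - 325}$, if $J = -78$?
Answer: $\frac{45}{13} \approx 3.4615$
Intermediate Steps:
$\frac{J + 438}{429 - 325} = \frac{-78 + 438}{429 - 325} = \frac{360}{104} = 360 \cdot \frac{1}{104} = \frac{45}{13}$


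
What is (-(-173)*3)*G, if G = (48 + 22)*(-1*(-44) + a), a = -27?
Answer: 617610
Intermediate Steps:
G = 1190 (G = (48 + 22)*(-1*(-44) - 27) = 70*(44 - 27) = 70*17 = 1190)
(-(-173)*3)*G = -(-173)*3*1190 = -1*(-519)*1190 = 519*1190 = 617610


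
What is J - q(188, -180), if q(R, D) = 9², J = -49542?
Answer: -49623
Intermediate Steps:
q(R, D) = 81
J - q(188, -180) = -49542 - 1*81 = -49542 - 81 = -49623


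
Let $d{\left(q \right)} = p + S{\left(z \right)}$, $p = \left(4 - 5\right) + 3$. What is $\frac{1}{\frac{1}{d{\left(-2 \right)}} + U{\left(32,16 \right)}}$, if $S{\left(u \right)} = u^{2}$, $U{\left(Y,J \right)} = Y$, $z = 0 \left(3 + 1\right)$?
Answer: $\frac{2}{65} \approx 0.030769$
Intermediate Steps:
$z = 0$ ($z = 0 \cdot 4 = 0$)
$p = 2$ ($p = -1 + 3 = 2$)
$d{\left(q \right)} = 2$ ($d{\left(q \right)} = 2 + 0^{2} = 2 + 0 = 2$)
$\frac{1}{\frac{1}{d{\left(-2 \right)}} + U{\left(32,16 \right)}} = \frac{1}{\frac{1}{2} + 32} = \frac{1}{\frac{65}{2}} = \frac{2}{65}$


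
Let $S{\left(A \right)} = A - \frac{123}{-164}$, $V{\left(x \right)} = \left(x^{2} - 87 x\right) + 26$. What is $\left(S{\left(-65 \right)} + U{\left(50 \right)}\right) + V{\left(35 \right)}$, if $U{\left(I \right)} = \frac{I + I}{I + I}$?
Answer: $- \frac{7429}{4} \approx -1857.3$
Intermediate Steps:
$V{\left(x \right)} = 26 + x^{2} - 87 x$
$U{\left(I \right)} = 1$ ($U{\left(I \right)} = \frac{2 I}{2 I} = 2 I \frac{1}{2 I} = 1$)
$S{\left(A \right)} = \frac{3}{4} + A$ ($S{\left(A \right)} = A - - \frac{3}{4} = A + \frac{3}{4} = \frac{3}{4} + A$)
$\left(S{\left(-65 \right)} + U{\left(50 \right)}\right) + V{\left(35 \right)} = \left(\left(\frac{3}{4} - 65\right) + 1\right) + \left(26 + 35^{2} - 3045\right) = \left(- \frac{257}{4} + 1\right) + \left(26 + 1225 - 3045\right) = - \frac{253}{4} - 1794 = - \frac{7429}{4}$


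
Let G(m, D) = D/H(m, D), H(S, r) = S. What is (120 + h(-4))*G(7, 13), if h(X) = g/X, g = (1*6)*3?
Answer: 429/2 ≈ 214.50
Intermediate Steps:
g = 18 (g = 6*3 = 18)
G(m, D) = D/m
h(X) = 18/X
(120 + h(-4))*G(7, 13) = (120 + 18/(-4))*(13/7) = (120 + 18*(-¼))*(13*(⅐)) = (120 - 9/2)*(13/7) = (231/2)*(13/7) = 429/2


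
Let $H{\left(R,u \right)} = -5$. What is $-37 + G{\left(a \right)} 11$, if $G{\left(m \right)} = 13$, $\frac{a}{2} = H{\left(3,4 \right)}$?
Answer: $106$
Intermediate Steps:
$a = -10$ ($a = 2 \left(-5\right) = -10$)
$-37 + G{\left(a \right)} 11 = -37 + 13 \cdot 11 = -37 + 143 = 106$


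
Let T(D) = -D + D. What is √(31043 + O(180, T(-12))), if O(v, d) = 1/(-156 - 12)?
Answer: √219039366/84 ≈ 176.19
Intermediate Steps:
T(D) = 0
O(v, d) = -1/168 (O(v, d) = 1/(-168) = -1/168)
√(31043 + O(180, T(-12))) = √(31043 - 1/168) = √(5215223/168) = √219039366/84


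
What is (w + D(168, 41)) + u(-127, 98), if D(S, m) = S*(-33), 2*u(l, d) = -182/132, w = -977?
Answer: -860863/132 ≈ -6521.7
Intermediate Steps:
u(l, d) = -91/132 (u(l, d) = (-182/132)/2 = (-182*1/132)/2 = (1/2)*(-91/66) = -91/132)
D(S, m) = -33*S
(w + D(168, 41)) + u(-127, 98) = (-977 - 33*168) - 91/132 = (-977 - 5544) - 91/132 = -6521 - 91/132 = -860863/132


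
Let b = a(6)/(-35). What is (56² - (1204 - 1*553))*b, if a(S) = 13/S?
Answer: -923/6 ≈ -153.83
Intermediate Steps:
b = -13/210 (b = (13/6)/(-35) = (13*(⅙))*(-1/35) = (13/6)*(-1/35) = -13/210 ≈ -0.061905)
(56² - (1204 - 1*553))*b = (56² - (1204 - 1*553))*(-13/210) = (3136 - (1204 - 553))*(-13/210) = (3136 - 1*651)*(-13/210) = (3136 - 651)*(-13/210) = 2485*(-13/210) = -923/6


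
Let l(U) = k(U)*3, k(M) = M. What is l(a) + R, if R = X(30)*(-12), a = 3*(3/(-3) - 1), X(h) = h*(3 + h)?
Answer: -11898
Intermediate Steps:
a = -6 (a = 3*(3*(-⅓) - 1) = 3*(-1 - 1) = 3*(-2) = -6)
l(U) = 3*U (l(U) = U*3 = 3*U)
R = -11880 (R = (30*(3 + 30))*(-12) = (30*33)*(-12) = 990*(-12) = -11880)
l(a) + R = 3*(-6) - 11880 = -18 - 11880 = -11898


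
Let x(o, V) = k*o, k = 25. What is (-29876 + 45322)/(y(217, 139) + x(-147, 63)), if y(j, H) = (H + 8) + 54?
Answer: -7723/1737 ≈ -4.4462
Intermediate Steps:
y(j, H) = 62 + H (y(j, H) = (8 + H) + 54 = 62 + H)
x(o, V) = 25*o
(-29876 + 45322)/(y(217, 139) + x(-147, 63)) = (-29876 + 45322)/((62 + 139) + 25*(-147)) = 15446/(201 - 3675) = 15446/(-3474) = 15446*(-1/3474) = -7723/1737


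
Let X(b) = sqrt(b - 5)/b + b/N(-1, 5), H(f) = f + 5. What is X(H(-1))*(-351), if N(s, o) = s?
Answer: 1404 - 351*I/4 ≈ 1404.0 - 87.75*I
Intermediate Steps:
H(f) = 5 + f
X(b) = -b + sqrt(-5 + b)/b (X(b) = sqrt(b - 5)/b + b/(-1) = sqrt(-5 + b)/b + b*(-1) = sqrt(-5 + b)/b - b = -b + sqrt(-5 + b)/b)
X(H(-1))*(-351) = (-(5 - 1) + sqrt(-5 + (5 - 1))/(5 - 1))*(-351) = (-1*4 + sqrt(-5 + 4)/4)*(-351) = (-4 + sqrt(-1)/4)*(-351) = (-4 + I/4)*(-351) = 1404 - 351*I/4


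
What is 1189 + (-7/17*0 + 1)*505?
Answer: 1694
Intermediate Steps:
1189 + (-7/17*0 + 1)*505 = 1189 + (0 + 1)*505 = 1189 + 1*505 = 1189 + 505 = 1694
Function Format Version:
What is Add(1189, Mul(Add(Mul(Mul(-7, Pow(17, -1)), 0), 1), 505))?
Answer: 1694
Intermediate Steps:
Add(1189, Mul(Add(Mul(Mul(-7, Pow(17, -1)), 0), 1), 505)) = Add(1189, Mul(Add(Mul(Mul(-7, Rational(1, 17)), 0), 1), 505)) = Add(1189, Mul(Add(Mul(Rational(-7, 17), 0), 1), 505)) = Add(1189, Mul(Add(0, 1), 505)) = Add(1189, Mul(1, 505)) = Add(1189, 505) = 1694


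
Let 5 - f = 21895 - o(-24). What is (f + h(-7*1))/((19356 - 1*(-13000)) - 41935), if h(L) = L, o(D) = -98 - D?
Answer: 21971/9579 ≈ 2.2937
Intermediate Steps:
f = -21964 (f = 5 - (21895 - (-98 - 1*(-24))) = 5 - (21895 - (-98 + 24)) = 5 - (21895 - 1*(-74)) = 5 - (21895 + 74) = 5 - 1*21969 = 5 - 21969 = -21964)
(f + h(-7*1))/((19356 - 1*(-13000)) - 41935) = (-21964 - 7*1)/((19356 - 1*(-13000)) - 41935) = (-21964 - 7)/((19356 + 13000) - 41935) = -21971/(32356 - 41935) = -21971/(-9579) = -21971*(-1/9579) = 21971/9579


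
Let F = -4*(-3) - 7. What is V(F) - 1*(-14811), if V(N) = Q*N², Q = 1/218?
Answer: 3228823/218 ≈ 14811.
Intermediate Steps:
Q = 1/218 ≈ 0.0045872
F = 5 (F = 12 - 7 = 5)
V(N) = N²/218
V(F) - 1*(-14811) = (1/218)*5² - 1*(-14811) = (1/218)*25 + 14811 = 25/218 + 14811 = 3228823/218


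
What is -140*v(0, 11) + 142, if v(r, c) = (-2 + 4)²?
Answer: -418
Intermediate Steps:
v(r, c) = 4 (v(r, c) = 2² = 4)
-140*v(0, 11) + 142 = -140*4 + 142 = -560 + 142 = -418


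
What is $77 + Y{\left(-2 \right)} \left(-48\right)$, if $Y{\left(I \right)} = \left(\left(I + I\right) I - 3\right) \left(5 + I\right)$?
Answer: $-643$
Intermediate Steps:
$Y{\left(I \right)} = \left(-3 + 2 I^{2}\right) \left(5 + I\right)$ ($Y{\left(I \right)} = \left(2 I I - 3\right) \left(5 + I\right) = \left(2 I^{2} - 3\right) \left(5 + I\right) = \left(-3 + 2 I^{2}\right) \left(5 + I\right)$)
$77 + Y{\left(-2 \right)} \left(-48\right) = 77 + \left(-15 - -6 + 2 \left(-2\right)^{3} + 10 \left(-2\right)^{2}\right) \left(-48\right) = 77 + \left(-15 + 6 + 2 \left(-8\right) + 10 \cdot 4\right) \left(-48\right) = 77 + \left(-15 + 6 - 16 + 40\right) \left(-48\right) = 77 + 15 \left(-48\right) = 77 - 720 = -643$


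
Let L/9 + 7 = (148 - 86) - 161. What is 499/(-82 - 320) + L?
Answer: -384007/402 ≈ -955.24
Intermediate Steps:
L = -954 (L = -63 + 9*((148 - 86) - 161) = -63 + 9*(62 - 161) = -63 + 9*(-99) = -63 - 891 = -954)
499/(-82 - 320) + L = 499/(-82 - 320) - 954 = 499/(-402) - 954 = 499*(-1/402) - 954 = -499/402 - 954 = -384007/402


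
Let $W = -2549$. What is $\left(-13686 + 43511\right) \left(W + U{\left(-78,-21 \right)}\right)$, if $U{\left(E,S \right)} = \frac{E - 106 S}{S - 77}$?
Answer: $- \frac{3757204375}{49} \approx -7.6678 \cdot 10^{7}$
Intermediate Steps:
$U{\left(E,S \right)} = \frac{E - 106 S}{-77 + S}$
$\left(-13686 + 43511\right) \left(W + U{\left(-78,-21 \right)}\right) = \left(-13686 + 43511\right) \left(-2549 + \frac{-78 - -2226}{-77 - 21}\right) = 29825 \left(-2549 + \frac{-78 + 2226}{-98}\right) = 29825 \left(-2549 - \frac{1074}{49}\right) = 29825 \left(- \frac{125975}{49}\right) = - \frac{3757204375}{49}$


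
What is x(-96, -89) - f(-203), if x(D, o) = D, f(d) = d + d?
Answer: 310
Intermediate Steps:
f(d) = 2*d
x(-96, -89) - f(-203) = -96 - 2*(-203) = -96 - 1*(-406) = -96 + 406 = 310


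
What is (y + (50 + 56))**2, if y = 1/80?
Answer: 71927361/6400 ≈ 11239.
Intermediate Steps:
y = 1/80 ≈ 0.012500
(y + (50 + 56))**2 = (1/80 + (50 + 56))**2 = (1/80 + 106)**2 = (8481/80)**2 = 71927361/6400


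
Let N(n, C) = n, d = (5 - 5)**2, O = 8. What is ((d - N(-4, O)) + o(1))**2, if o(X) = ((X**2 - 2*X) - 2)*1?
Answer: 1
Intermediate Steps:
d = 0 (d = 0**2 = 0)
o(X) = -2 + X**2 - 2*X (o(X) = (-2 + X**2 - 2*X)*1 = -2 + X**2 - 2*X)
((d - N(-4, O)) + o(1))**2 = ((0 - 1*(-4)) + (-2 + 1**2 - 2*1))**2 = ((0 + 4) + (-2 + 1 - 2))**2 = (4 - 3)**2 = 1**2 = 1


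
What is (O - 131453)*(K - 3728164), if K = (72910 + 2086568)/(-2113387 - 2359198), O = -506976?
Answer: 10645505137161810322/4472585 ≈ 2.3802e+12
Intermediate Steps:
K = -2159478/4472585 (K = 2159478/(-4472585) = 2159478*(-1/4472585) = -2159478/4472585 ≈ -0.48283)
(O - 131453)*(K - 3728164) = (-506976 - 131453)*(-2159478/4472585 - 3728164) = -638429*(-16674532543418/4472585) = 10645505137161810322/4472585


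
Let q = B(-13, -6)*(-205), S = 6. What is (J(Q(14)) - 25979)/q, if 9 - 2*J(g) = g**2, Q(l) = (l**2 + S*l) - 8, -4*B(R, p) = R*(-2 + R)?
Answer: -251866/39975 ≈ -6.3006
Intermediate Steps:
B(R, p) = -R*(-2 + R)/4
Q(l) = -8 + l**2 + 6*l (Q(l) = (l**2 + 6*l) - 8 = -8 + l**2 + 6*l)
q = 39975/4 (q = ((1/4)*(-13)*(2 - 1*(-13)))*(-205) = ((1/4)*(-13)*(2 + 13))*(-205) = ((1/4)*(-13)*15)*(-205) = -195/4*(-205) = 39975/4 ≈ 9993.8)
J(g) = 9/2 - g**2/2
(J(Q(14)) - 25979)/q = ((9/2 - (-8 + 14**2 + 6*14)**2/2) - 25979)/(39975/4) = ((9/2 - (-8 + 196 + 84)**2/2) - 25979)*(4/39975) = ((9/2 - 1/2*272**2) - 25979)*(4/39975) = ((9/2 - 1/2*73984) - 25979)*(4/39975) = ((9/2 - 36992) - 25979)*(4/39975) = (-73975/2 - 25979)*(4/39975) = -125933/2*4/39975 = -251866/39975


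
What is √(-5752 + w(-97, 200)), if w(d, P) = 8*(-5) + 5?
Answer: 3*I*√643 ≈ 76.072*I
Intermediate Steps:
w(d, P) = -35 (w(d, P) = -40 + 5 = -35)
√(-5752 + w(-97, 200)) = √(-5752 - 35) = √(-5787) = 3*I*√643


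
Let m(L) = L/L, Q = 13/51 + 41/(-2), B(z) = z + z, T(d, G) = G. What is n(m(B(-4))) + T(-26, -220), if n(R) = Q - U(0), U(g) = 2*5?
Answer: -25525/102 ≈ -250.25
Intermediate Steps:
B(z) = 2*z
Q = -2065/102 (Q = 13*(1/51) + 41*(-1/2) = 13/51 - 41/2 = -2065/102 ≈ -20.245)
m(L) = 1
U(g) = 10
n(R) = -3085/102 (n(R) = -2065/102 - 1*10 = -2065/102 - 10 = -3085/102)
n(m(B(-4))) + T(-26, -220) = -3085/102 - 220 = -25525/102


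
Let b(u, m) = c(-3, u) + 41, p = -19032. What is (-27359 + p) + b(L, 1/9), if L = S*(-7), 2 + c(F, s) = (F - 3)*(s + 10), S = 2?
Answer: -46328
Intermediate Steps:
c(F, s) = -2 + (-3 + F)*(10 + s) (c(F, s) = -2 + (F - 3)*(s + 10) = -2 + (-3 + F)*(10 + s))
L = -14 (L = 2*(-7) = -14)
b(u, m) = -21 - 6*u (b(u, m) = (-32 - 3*u + 10*(-3) - 3*u) + 41 = (-32 - 3*u - 30 - 3*u) + 41 = (-62 - 6*u) + 41 = -21 - 6*u)
(-27359 + p) + b(L, 1/9) = (-27359 - 19032) + (-21 - 6*(-14)) = -46391 + (-21 + 84) = -46391 + 63 = -46328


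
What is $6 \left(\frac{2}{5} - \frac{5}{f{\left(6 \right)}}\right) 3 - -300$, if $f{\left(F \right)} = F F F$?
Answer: $\frac{18407}{60} \approx 306.78$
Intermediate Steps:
$f{\left(F \right)} = F^{3}$ ($f{\left(F \right)} = F^{2} F = F^{3}$)
$6 \left(\frac{2}{5} - \frac{5}{f{\left(6 \right)}}\right) 3 - -300 = 6 \left(\frac{2}{5} - \frac{5}{6^{3}}\right) 3 - -300 = 6 \left(2 \cdot \frac{1}{5} - \frac{5}{216}\right) 3 + 300 = 6 \left(\frac{2}{5} - \frac{5}{216}\right) 3 + 300 = 6 \cdot \frac{407}{1080} \cdot 3 + 300 = \frac{407}{180} \cdot 3 + 300 = \frac{407}{60} + 300 = \frac{18407}{60}$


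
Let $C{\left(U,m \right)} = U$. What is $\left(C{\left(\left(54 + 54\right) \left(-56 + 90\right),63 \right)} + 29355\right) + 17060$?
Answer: $50087$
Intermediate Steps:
$\left(C{\left(\left(54 + 54\right) \left(-56 + 90\right),63 \right)} + 29355\right) + 17060 = \left(\left(54 + 54\right) \left(-56 + 90\right) + 29355\right) + 17060 = \left(108 \cdot 34 + 29355\right) + 17060 = \left(3672 + 29355\right) + 17060 = 33027 + 17060 = 50087$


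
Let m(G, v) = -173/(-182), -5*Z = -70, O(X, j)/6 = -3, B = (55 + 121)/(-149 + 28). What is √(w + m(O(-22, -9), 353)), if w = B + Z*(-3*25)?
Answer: I*√4210424218/2002 ≈ 32.411*I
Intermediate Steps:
B = -16/11 (B = 176/(-121) = 176*(-1/121) = -16/11 ≈ -1.4545)
O(X, j) = -18 (O(X, j) = 6*(-3) = -18)
Z = 14 (Z = -⅕*(-70) = 14)
m(G, v) = 173/182 (m(G, v) = -173*(-1/182) = 173/182)
w = -11566/11 (w = -16/11 + 14*(-3*25) = -16/11 + 14*(-75) = -16/11 - 1050 = -11566/11 ≈ -1051.5)
√(w + m(O(-22, -9), 353)) = √(-11566/11 + 173/182) = √(-2103109/2002) = I*√4210424218/2002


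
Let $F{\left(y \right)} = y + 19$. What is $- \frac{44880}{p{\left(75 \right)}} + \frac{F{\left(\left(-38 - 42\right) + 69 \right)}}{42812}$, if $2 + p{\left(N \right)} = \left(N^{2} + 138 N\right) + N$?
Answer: $- \frac{1765877}{631477} \approx -2.7964$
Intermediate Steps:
$p{\left(N \right)} = -2 + N^{2} + 139 N$ ($p{\left(N \right)} = -2 + \left(\left(N^{2} + 138 N\right) + N\right) = -2 + \left(N^{2} + 139 N\right) = -2 + N^{2} + 139 N$)
$F{\left(y \right)} = 19 + y$
$- \frac{44880}{p{\left(75 \right)}} + \frac{F{\left(\left(-38 - 42\right) + 69 \right)}}{42812} = - \frac{44880}{-2 + 75^{2} + 139 \cdot 75} + \frac{19 + \left(\left(-38 - 42\right) + 69\right)}{42812} = - \frac{44880}{-2 + 5625 + 10425} + \left(19 + \left(-80 + 69\right)\right) \frac{1}{42812} = - \frac{44880}{16048} + \left(19 - 11\right) \frac{1}{42812} = \left(-44880\right) \frac{1}{16048} + 8 \cdot \frac{1}{42812} = - \frac{165}{59} + \frac{2}{10703} = - \frac{1765877}{631477}$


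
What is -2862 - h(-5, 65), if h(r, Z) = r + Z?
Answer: -2922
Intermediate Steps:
h(r, Z) = Z + r
-2862 - h(-5, 65) = -2862 - (65 - 5) = -2862 - 1*60 = -2862 - 60 = -2922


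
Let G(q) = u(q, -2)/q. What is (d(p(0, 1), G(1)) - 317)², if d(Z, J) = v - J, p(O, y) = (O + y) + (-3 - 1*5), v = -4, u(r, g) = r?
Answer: 103684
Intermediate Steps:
p(O, y) = -8 + O + y (p(O, y) = (O + y) + (-3 - 5) = (O + y) - 8 = -8 + O + y)
G(q) = 1 (G(q) = q/q = 1)
d(Z, J) = -4 - J
(d(p(0, 1), G(1)) - 317)² = ((-4 - 1*1) - 317)² = ((-4 - 1) - 317)² = (-5 - 317)² = (-322)² = 103684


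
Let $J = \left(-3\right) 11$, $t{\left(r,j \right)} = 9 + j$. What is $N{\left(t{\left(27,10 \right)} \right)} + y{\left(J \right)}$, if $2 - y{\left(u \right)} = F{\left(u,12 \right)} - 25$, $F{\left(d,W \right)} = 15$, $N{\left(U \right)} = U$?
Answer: $31$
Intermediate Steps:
$J = -33$
$y{\left(u \right)} = 12$ ($y{\left(u \right)} = 2 - \left(15 - 25\right) = 2 - -10 = 2 + 10 = 12$)
$N{\left(t{\left(27,10 \right)} \right)} + y{\left(J \right)} = \left(9 + 10\right) + 12 = 19 + 12 = 31$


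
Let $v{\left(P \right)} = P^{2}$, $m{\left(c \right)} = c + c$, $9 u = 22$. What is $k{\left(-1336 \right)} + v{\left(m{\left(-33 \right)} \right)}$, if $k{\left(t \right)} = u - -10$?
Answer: $\frac{39316}{9} \approx 4368.4$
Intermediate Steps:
$u = \frac{22}{9}$ ($u = \frac{1}{9} \cdot 22 = \frac{22}{9} \approx 2.4444$)
$m{\left(c \right)} = 2 c$
$k{\left(t \right)} = \frac{112}{9}$ ($k{\left(t \right)} = \frac{22}{9} - -10 = \frac{22}{9} + 10 = \frac{112}{9}$)
$k{\left(-1336 \right)} + v{\left(m{\left(-33 \right)} \right)} = \frac{112}{9} + \left(2 \left(-33\right)\right)^{2} = \frac{112}{9} + \left(-66\right)^{2} = \frac{112}{9} + 4356 = \frac{39316}{9}$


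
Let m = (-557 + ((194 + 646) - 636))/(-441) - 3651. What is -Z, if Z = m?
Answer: 1609738/441 ≈ 3650.2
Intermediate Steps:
m = -1609738/441 (m = (-557 + (840 - 636))*(-1/441) - 3651 = (-557 + 204)*(-1/441) - 3651 = -353*(-1/441) - 3651 = 353/441 - 3651 = -1609738/441 ≈ -3650.2)
Z = -1609738/441 ≈ -3650.2
-Z = -1*(-1609738/441) = 1609738/441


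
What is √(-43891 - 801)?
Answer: 2*I*√11173 ≈ 211.4*I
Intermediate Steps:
√(-43891 - 801) = √(-44692) = 2*I*√11173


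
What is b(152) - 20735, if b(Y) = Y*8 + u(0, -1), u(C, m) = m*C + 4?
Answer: -19515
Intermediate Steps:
u(C, m) = 4 + C*m (u(C, m) = C*m + 4 = 4 + C*m)
b(Y) = 4 + 8*Y (b(Y) = Y*8 + (4 + 0*(-1)) = 8*Y + (4 + 0) = 8*Y + 4 = 4 + 8*Y)
b(152) - 20735 = (4 + 8*152) - 20735 = (4 + 1216) - 20735 = 1220 - 20735 = -19515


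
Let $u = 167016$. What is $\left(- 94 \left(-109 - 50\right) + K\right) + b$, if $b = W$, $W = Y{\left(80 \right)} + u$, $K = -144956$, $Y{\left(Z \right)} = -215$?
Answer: $36791$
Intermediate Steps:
$W = 166801$ ($W = -215 + 167016 = 166801$)
$b = 166801$
$\left(- 94 \left(-109 - 50\right) + K\right) + b = \left(- 94 \left(-109 - 50\right) - 144956\right) + 166801 = \left(\left(-94\right) \left(-159\right) - 144956\right) + 166801 = \left(14946 - 144956\right) + 166801 = -130010 + 166801 = 36791$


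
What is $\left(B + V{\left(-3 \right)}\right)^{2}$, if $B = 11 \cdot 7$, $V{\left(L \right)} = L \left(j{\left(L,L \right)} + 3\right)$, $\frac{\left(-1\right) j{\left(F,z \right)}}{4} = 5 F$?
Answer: $12544$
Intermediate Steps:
$j{\left(F,z \right)} = - 20 F$ ($j{\left(F,z \right)} = - 4 \cdot 5 F = - 20 F$)
$V{\left(L \right)} = L \left(3 - 20 L\right)$ ($V{\left(L \right)} = L \left(- 20 L + 3\right) = L \left(3 - 20 L\right)$)
$B = 77$
$\left(B + V{\left(-3 \right)}\right)^{2} = \left(77 - 3 \left(3 - -60\right)\right)^{2} = \left(77 - 3 \left(3 + 60\right)\right)^{2} = \left(77 - 189\right)^{2} = \left(-112\right)^{2} = 12544$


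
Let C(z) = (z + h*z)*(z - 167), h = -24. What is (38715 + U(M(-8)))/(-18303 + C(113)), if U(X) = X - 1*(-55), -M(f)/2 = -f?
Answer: 12918/40681 ≈ 0.31754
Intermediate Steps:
M(f) = 2*f (M(f) = -(-2)*f = 2*f)
U(X) = 55 + X (U(X) = X + 55 = 55 + X)
C(z) = -23*z*(-167 + z) (C(z) = (z - 24*z)*(z - 167) = (-23*z)*(-167 + z) = -23*z*(-167 + z))
(38715 + U(M(-8)))/(-18303 + C(113)) = (38715 + (55 + 2*(-8)))/(-18303 + 23*113*(167 - 1*113)) = (38715 + (55 - 16))/(-18303 + 23*113*(167 - 113)) = (38715 + 39)/(-18303 + 23*113*54) = 38754/(-18303 + 140346) = 38754/122043 = 38754*(1/122043) = 12918/40681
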